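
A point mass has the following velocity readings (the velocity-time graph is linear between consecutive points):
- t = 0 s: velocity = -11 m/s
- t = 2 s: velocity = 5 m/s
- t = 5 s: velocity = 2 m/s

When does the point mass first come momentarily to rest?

t = 1.375 s

v changes sign on 0–2 s (from -11 to 5); the graph is linear there, so v = 0 at t = 0 + (11)·(2 − 0)/(5 − -11) = 1.375 s.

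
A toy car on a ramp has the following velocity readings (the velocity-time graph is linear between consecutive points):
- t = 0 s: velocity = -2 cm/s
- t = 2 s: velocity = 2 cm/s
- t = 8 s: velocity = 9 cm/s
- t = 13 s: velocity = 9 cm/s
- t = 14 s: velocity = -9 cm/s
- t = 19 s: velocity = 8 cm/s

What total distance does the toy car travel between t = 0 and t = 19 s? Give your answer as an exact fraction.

Distance (not displacement) is the total path length: add the absolute areas under v-t.
0–2 s: v = 0 at t = 1 s; triangle areas 1 + 1 = 2 cm
2–8 s: |½(2 + 9)(6)| = 33 cm
8–13 s: |9| × 5 = 45 cm
13–14 s: v = 0 at t = 13.5 s; triangle areas 2.25 + 2.25 = 4.5 cm
14–19 s: v = 0 at t = 283/17 s; triangle areas 405/34 + 160/17 = 725/34 cm
Total distance = 1799/17 cm

1799/17 cm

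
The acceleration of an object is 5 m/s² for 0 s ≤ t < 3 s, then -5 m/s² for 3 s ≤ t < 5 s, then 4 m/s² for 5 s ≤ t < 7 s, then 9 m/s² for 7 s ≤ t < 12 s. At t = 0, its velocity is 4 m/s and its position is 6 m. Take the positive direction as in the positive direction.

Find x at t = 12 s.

292 m

On each constant-a segment, Δv = aΔt and Δx = v₀Δt + ½aΔt²; chain segment to segment.
0–3 s: v starts 4 m/s; Δx = 4·3 + ½·5·3² = 34.5 m; v ends 19 m/s.
3–5 s: v starts 19 m/s; Δx = 19·2 + ½·-5·2² = 28 m; v ends 9 m/s.
5–7 s: v starts 9 m/s; Δx = 9·2 + ½·4·2² = 26 m; v ends 17 m/s.
7–12 s: v starts 17 m/s; Δx = 17·5 + ½·9·5² = 197.5 m; v ends 62 m/s.
x(12) = 6 + Σ Δx = 292 m.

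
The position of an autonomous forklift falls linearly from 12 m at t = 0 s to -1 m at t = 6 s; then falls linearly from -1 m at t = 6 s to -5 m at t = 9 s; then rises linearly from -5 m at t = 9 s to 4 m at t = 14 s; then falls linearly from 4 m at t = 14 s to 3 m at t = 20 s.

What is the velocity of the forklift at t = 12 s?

Velocity is the slope of the x-t graph on 9–14 s: (4 − -5)/(14 − 9) = 1.8 m/s.

1.8 m/s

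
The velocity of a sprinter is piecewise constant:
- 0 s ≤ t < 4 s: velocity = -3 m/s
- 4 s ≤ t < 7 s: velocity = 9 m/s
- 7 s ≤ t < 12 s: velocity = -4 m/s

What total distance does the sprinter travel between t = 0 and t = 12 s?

59 m

Total distance travelled is ∫|v| dt — sum the magnitudes of each area piece.
0–4 s: |-3| × 4 = 12 m
4–7 s: |9| × 3 = 27 m
7–12 s: |-4| × 5 = 20 m
Total distance = 59 m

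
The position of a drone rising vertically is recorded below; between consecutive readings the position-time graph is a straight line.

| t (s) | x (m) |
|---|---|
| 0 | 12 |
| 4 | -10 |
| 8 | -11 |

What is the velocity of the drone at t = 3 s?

-5.5 m/s

Velocity is the slope of the x-t graph on 0–4 s: (-10 − 12)/(4 − 0) = -5.5 m/s.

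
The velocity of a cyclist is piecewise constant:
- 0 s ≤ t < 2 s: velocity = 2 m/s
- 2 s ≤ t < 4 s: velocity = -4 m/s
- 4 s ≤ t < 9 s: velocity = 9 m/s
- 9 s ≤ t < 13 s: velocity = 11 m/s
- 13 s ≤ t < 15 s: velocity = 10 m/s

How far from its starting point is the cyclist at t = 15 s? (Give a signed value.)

105 m

Net displacement equals the area under the velocity-time graph (areas below the axis count negative).
0–2 s: 2 × 2 = 4 m
2–4 s: -4 × 2 = -8 m
4–9 s: 9 × 5 = 45 m
9–13 s: 11 × 4 = 44 m
13–15 s: 10 × 2 = 20 m
Net displacement = 105 m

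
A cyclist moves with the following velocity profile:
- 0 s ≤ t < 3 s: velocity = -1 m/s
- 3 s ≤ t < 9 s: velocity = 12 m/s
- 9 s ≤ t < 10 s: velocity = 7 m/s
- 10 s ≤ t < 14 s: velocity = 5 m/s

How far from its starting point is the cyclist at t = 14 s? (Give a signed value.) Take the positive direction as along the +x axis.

Displacement is the signed area under the v-t curve.
0–3 s: -1 × 3 = -3 m
3–9 s: 12 × 6 = 72 m
9–10 s: 7 × 1 = 7 m
10–14 s: 5 × 4 = 20 m
Net displacement = 96 m

96 m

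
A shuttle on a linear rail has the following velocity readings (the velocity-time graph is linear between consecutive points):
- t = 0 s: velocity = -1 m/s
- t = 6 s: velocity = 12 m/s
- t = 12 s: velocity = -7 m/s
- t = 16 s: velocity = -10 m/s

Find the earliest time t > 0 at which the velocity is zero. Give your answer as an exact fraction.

t = 6/13 s

v changes sign on 0–6 s (from -1 to 12); the graph is linear there, so v = 0 at t = 0 + (1)·(6 − 0)/(12 − -1) = 6/13 s.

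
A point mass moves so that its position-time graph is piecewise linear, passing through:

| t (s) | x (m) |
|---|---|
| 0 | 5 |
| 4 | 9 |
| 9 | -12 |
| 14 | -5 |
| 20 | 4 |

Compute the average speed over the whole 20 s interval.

2.05 m/s

Average speed = (total path length)/(elapsed time); on a piecewise-linear x-t graph the path length is Σ|Δx|.
0–4 s: |Δx| = |9 − 5| = 4 m
4–9 s: |Δx| = |-12 − 9| = 21 m
9–14 s: |Δx| = |-5 − -12| = 7 m
14–20 s: |Δx| = |4 − -5| = 9 m
Total path = 41 m; average speed = 41/20 = 2.05 m/s.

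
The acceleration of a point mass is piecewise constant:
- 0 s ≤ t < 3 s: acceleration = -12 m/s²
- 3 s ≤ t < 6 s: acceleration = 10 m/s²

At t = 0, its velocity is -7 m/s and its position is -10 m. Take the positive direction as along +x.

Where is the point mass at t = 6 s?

On each constant-a segment, Δv = aΔt and Δx = v₀Δt + ½aΔt²; chain segment to segment.
0–3 s: v starts -7 m/s; Δx = -7·3 + ½·-12·3² = -75 m; v ends -43 m/s.
3–6 s: v starts -43 m/s; Δx = -43·3 + ½·10·3² = -84 m; v ends -13 m/s.
x(6) = -10 + Σ Δx = -169 m.

-169 m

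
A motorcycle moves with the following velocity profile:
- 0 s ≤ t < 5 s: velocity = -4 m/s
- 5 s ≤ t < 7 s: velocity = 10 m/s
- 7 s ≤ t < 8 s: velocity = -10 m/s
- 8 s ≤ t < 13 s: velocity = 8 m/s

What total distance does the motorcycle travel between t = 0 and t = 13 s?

90 m

Total distance travelled is ∫|v| dt — sum the magnitudes of each area piece.
0–5 s: |-4| × 5 = 20 m
5–7 s: |10| × 2 = 20 m
7–8 s: |-10| × 1 = 10 m
8–13 s: |8| × 5 = 40 m
Total distance = 90 m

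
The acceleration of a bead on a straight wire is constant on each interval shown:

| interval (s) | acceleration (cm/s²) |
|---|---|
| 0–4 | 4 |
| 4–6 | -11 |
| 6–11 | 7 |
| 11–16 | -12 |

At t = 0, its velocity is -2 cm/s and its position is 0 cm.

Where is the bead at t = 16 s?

62.5 cm

On each constant-a segment, Δv = aΔt and Δx = v₀Δt + ½aΔt²; chain segment to segment.
0–4 s: v starts -2 cm/s; Δx = -2·4 + ½·4·4² = 24 cm; v ends 14 cm/s.
4–6 s: v starts 14 cm/s; Δx = 14·2 + ½·-11·2² = 6 cm; v ends -8 cm/s.
6–11 s: v starts -8 cm/s; Δx = -8·5 + ½·7·5² = 47.5 cm; v ends 27 cm/s.
11–16 s: v starts 27 cm/s; Δx = 27·5 + ½·-12·5² = -15 cm; v ends -33 cm/s.
x(16) = 0 + Σ Δx = 62.5 cm.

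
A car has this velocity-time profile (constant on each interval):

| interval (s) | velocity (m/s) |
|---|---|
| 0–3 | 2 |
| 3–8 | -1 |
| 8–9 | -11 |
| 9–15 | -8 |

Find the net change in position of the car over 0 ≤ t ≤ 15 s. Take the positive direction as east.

-58 m

Net displacement equals the area under the velocity-time graph (areas below the axis count negative).
0–3 s: 2 × 3 = 6 m
3–8 s: -1 × 5 = -5 m
8–9 s: -11 × 1 = -11 m
9–15 s: -8 × 6 = -48 m
Net displacement = -58 m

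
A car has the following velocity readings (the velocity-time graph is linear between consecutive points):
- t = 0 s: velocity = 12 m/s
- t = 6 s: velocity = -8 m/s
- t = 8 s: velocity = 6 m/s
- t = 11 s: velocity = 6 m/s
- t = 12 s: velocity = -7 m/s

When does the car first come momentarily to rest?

t = 3.6 s

v changes sign on 0–6 s (from 12 to -8); the graph is linear there, so v = 0 at t = 0 + (-12)·(6 − 0)/(-8 − 12) = 3.6 s.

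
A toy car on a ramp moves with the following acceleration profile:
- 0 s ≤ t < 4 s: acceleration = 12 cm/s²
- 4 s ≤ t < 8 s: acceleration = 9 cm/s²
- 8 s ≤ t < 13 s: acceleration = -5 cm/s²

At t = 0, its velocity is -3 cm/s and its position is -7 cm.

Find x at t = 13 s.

671.5 cm

On each constant-a segment, Δv = aΔt and Δx = v₀Δt + ½aΔt²; chain segment to segment.
0–4 s: v starts -3 cm/s; Δx = -3·4 + ½·12·4² = 84 cm; v ends 45 cm/s.
4–8 s: v starts 45 cm/s; Δx = 45·4 + ½·9·4² = 252 cm; v ends 81 cm/s.
8–13 s: v starts 81 cm/s; Δx = 81·5 + ½·-5·5² = 342.5 cm; v ends 56 cm/s.
x(13) = -7 + Σ Δx = 671.5 cm.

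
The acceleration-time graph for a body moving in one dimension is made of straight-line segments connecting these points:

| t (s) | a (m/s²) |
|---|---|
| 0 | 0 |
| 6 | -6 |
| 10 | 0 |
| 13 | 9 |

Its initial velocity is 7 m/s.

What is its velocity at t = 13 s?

-9.5 m/s

Δv equals the area under the a-t graph; then v = v₀ + Δv.
0–6 s: ½(0 + -6)(6) = -18 m/s
6–10 s: ½(-6 + 0)(4) = -12 m/s
10–13 s: ½(0 + 9)(3) = 13.5 m/s
Δv = -16.5 m/s, so v(13) = 7 + (-16.5) = -9.5 m/s.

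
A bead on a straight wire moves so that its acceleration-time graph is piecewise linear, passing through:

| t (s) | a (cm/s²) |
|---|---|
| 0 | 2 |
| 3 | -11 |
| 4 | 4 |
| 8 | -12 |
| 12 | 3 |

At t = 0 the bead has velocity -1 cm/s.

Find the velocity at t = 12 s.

-52 cm/s

Δv equals the area under the a-t graph; then v = v₀ + Δv.
0–3 s: ½(2 + -11)(3) = -13.5 cm/s
3–4 s: ½(-11 + 4)(1) = -3.5 cm/s
4–8 s: ½(4 + -12)(4) = -16 cm/s
8–12 s: ½(-12 + 3)(4) = -18 cm/s
Δv = -51 cm/s, so v(12) = -1 + (-51) = -52 cm/s.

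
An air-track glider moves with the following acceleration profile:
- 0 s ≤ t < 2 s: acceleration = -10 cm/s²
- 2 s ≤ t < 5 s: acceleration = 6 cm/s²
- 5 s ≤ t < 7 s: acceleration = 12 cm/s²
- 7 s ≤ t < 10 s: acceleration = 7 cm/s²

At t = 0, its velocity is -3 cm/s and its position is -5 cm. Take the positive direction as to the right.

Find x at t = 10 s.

29.5 cm

On each constant-a segment, Δv = aΔt and Δx = v₀Δt + ½aΔt²; chain segment to segment.
0–2 s: v starts -3 cm/s; Δx = -3·2 + ½·-10·2² = -26 cm; v ends -23 cm/s.
2–5 s: v starts -23 cm/s; Δx = -23·3 + ½·6·3² = -42 cm; v ends -5 cm/s.
5–7 s: v starts -5 cm/s; Δx = -5·2 + ½·12·2² = 14 cm; v ends 19 cm/s.
7–10 s: v starts 19 cm/s; Δx = 19·3 + ½·7·3² = 88.5 cm; v ends 40 cm/s.
x(10) = -5 + Σ Δx = 29.5 cm.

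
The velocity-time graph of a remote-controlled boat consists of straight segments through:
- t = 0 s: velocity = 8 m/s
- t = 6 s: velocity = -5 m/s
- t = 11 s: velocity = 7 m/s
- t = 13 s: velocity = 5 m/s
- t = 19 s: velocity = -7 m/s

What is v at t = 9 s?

2.2 m/s

On 6–11 s the graph is linear from -5 to 7 m/s: v(9) = -5 + (7 − -5)·(9 − 6)/(11 − 6) = 2.2 m/s.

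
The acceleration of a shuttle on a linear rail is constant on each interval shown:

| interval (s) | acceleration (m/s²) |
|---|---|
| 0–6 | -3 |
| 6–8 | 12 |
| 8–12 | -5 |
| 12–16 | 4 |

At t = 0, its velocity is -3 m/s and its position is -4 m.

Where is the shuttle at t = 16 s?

On each constant-a segment, Δv = aΔt and Δx = v₀Δt + ½aΔt²; chain segment to segment.
0–6 s: v starts -3 m/s; Δx = -3·6 + ½·-3·6² = -72 m; v ends -21 m/s.
6–8 s: v starts -21 m/s; Δx = -21·2 + ½·12·2² = -18 m; v ends 3 m/s.
8–12 s: v starts 3 m/s; Δx = 3·4 + ½·-5·4² = -28 m; v ends -17 m/s.
12–16 s: v starts -17 m/s; Δx = -17·4 + ½·4·4² = -36 m; v ends -1 m/s.
x(16) = -4 + Σ Δx = -158 m.

-158 m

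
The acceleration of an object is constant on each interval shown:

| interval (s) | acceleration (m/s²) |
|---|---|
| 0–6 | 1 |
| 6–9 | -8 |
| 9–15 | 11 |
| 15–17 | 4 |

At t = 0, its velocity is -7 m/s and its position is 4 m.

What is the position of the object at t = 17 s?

79 m

On each constant-a segment, Δv = aΔt and Δx = v₀Δt + ½aΔt²; chain segment to segment.
0–6 s: v starts -7 m/s; Δx = -7·6 + ½·1·6² = -24 m; v ends -1 m/s.
6–9 s: v starts -1 m/s; Δx = -1·3 + ½·-8·3² = -39 m; v ends -25 m/s.
9–15 s: v starts -25 m/s; Δx = -25·6 + ½·11·6² = 48 m; v ends 41 m/s.
15–17 s: v starts 41 m/s; Δx = 41·2 + ½·4·2² = 90 m; v ends 49 m/s.
x(17) = 4 + Σ Δx = 79 m.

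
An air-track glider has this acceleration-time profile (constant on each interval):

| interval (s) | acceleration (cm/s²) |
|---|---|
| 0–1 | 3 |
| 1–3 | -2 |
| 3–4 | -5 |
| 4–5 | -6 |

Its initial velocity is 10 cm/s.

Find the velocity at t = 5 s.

-2 cm/s

Δv equals the area under the a-t graph; then v = v₀ + Δv.
0–1 s: 3 × 1 = 3 cm/s
1–3 s: -2 × 2 = -4 cm/s
3–4 s: -5 × 1 = -5 cm/s
4–5 s: -6 × 1 = -6 cm/s
Δv = -12 cm/s, so v(5) = 10 + (-12) = -2 cm/s.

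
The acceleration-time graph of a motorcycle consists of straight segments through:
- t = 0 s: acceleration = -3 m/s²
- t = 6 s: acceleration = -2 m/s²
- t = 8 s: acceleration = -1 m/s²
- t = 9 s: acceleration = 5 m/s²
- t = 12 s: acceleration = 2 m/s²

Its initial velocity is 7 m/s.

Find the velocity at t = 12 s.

Δv equals the area under the a-t graph; then v = v₀ + Δv.
0–6 s: ½(-3 + -2)(6) = -15 m/s
6–8 s: ½(-2 + -1)(2) = -3 m/s
8–9 s: ½(-1 + 5)(1) = 2 m/s
9–12 s: ½(5 + 2)(3) = 10.5 m/s
Δv = -5.5 m/s, so v(12) = 7 + (-5.5) = 1.5 m/s.

1.5 m/s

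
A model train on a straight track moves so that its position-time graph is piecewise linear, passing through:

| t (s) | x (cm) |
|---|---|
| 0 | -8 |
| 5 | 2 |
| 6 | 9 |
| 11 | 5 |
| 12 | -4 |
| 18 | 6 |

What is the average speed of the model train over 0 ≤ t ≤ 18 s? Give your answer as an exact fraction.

Average speed = (total path length)/(elapsed time); on a piecewise-linear x-t graph the path length is Σ|Δx|.
0–5 s: |Δx| = |2 − -8| = 10 cm
5–6 s: |Δx| = |9 − 2| = 7 cm
6–11 s: |Δx| = |5 − 9| = 4 cm
11–12 s: |Δx| = |-4 − 5| = 9 cm
12–18 s: |Δx| = |6 − -4| = 10 cm
Total path = 40 cm; average speed = 40/18 = 20/9 cm/s.

20/9 cm/s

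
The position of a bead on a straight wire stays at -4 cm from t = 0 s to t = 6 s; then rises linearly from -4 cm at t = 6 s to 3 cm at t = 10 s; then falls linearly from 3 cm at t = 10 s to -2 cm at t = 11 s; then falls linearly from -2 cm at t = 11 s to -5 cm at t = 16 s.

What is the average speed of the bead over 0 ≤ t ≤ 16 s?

0.9375 cm/s

Average speed = (total path length)/(elapsed time); on a piecewise-linear x-t graph the path length is Σ|Δx|.
0–6 s: |Δx| = |-4 − -4| = 0 cm
6–10 s: |Δx| = |3 − -4| = 7 cm
10–11 s: |Δx| = |-2 − 3| = 5 cm
11–16 s: |Δx| = |-5 − -2| = 3 cm
Total path = 15 cm; average speed = 15/16 = 0.9375 cm/s.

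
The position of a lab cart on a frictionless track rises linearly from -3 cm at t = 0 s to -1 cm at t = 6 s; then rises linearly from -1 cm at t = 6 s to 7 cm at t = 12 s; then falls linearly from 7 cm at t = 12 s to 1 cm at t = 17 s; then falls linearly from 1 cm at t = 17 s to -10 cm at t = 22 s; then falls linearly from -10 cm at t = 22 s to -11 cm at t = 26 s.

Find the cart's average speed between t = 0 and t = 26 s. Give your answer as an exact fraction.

14/13 cm/s

Average speed = (total path length)/(elapsed time); on a piecewise-linear x-t graph the path length is Σ|Δx|.
0–6 s: |Δx| = |-1 − -3| = 2 cm
6–12 s: |Δx| = |7 − -1| = 8 cm
12–17 s: |Δx| = |1 − 7| = 6 cm
17–22 s: |Δx| = |-10 − 1| = 11 cm
22–26 s: |Δx| = |-11 − -10| = 1 cm
Total path = 28 cm; average speed = 28/26 = 14/13 cm/s.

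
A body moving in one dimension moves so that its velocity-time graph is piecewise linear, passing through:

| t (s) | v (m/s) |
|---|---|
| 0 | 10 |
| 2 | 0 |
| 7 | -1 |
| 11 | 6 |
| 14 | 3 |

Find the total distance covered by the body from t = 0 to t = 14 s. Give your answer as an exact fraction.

Total distance travelled is ∫|v| dt — sum the magnitudes of each area piece.
0–2 s: |½(10 + 0)(2)| = 10 m
2–7 s: |½(0 + -1)(5)| = 2.5 m
7–11 s: v = 0 at t = 53/7 s; triangle areas 2/7 + 72/7 = 74/7 m
11–14 s: |½(6 + 3)(3)| = 13.5 m
Total distance = 256/7 m

256/7 m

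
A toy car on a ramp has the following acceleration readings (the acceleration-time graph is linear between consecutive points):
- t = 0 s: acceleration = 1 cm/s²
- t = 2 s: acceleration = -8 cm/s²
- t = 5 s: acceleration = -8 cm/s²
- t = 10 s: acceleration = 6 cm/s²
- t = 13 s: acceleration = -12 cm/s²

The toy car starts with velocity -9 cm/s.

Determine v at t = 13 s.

Δv equals the area under the a-t graph; then v = v₀ + Δv.
0–2 s: ½(1 + -8)(2) = -7 cm/s
2–5 s: -8 × 3 = -24 cm/s
5–10 s: ½(-8 + 6)(5) = -5 cm/s
10–13 s: ½(6 + -12)(3) = -9 cm/s
Δv = -45 cm/s, so v(13) = -9 + (-45) = -54 cm/s.

-54 cm/s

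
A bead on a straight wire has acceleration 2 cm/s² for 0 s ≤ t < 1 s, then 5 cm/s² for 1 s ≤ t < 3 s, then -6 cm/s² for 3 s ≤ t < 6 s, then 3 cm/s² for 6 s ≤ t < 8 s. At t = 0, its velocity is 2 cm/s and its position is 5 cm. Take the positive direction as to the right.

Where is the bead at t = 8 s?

On each constant-a segment, Δv = aΔt and Δx = v₀Δt + ½aΔt²; chain segment to segment.
0–1 s: v starts 2 cm/s; Δx = 2·1 + ½·2·1² = 3 cm; v ends 4 cm/s.
1–3 s: v starts 4 cm/s; Δx = 4·2 + ½·5·2² = 18 cm; v ends 14 cm/s.
3–6 s: v starts 14 cm/s; Δx = 14·3 + ½·-6·3² = 15 cm; v ends -4 cm/s.
6–8 s: v starts -4 cm/s; Δx = -4·2 + ½·3·2² = -2 cm; v ends 2 cm/s.
x(8) = 5 + Σ Δx = 39 cm.

39 cm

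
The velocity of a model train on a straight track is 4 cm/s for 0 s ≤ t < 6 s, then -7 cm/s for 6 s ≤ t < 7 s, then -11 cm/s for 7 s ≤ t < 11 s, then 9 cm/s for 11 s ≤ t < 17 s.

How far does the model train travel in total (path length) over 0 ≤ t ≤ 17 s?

Distance (not displacement) is the total path length: add the absolute areas under v-t.
0–6 s: |4| × 6 = 24 cm
6–7 s: |-7| × 1 = 7 cm
7–11 s: |-11| × 4 = 44 cm
11–17 s: |9| × 6 = 54 cm
Total distance = 129 cm

129 cm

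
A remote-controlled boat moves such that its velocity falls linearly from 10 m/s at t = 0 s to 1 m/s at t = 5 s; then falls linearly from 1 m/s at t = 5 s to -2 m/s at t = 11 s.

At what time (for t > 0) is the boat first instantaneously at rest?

t = 7 s

v changes sign on 5–11 s (from 1 to -2); the graph is linear there, so v = 0 at t = 5 + (-1)·(11 − 5)/(-2 − 1) = 7 s.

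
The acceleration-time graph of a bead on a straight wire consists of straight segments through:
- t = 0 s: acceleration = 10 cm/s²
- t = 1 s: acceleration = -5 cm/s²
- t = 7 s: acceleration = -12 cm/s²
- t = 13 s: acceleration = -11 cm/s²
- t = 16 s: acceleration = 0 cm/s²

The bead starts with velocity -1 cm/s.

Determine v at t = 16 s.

-135 cm/s

Δv equals the area under the a-t graph; then v = v₀ + Δv.
0–1 s: ½(10 + -5)(1) = 2.5 cm/s
1–7 s: ½(-5 + -12)(6) = -51 cm/s
7–13 s: ½(-12 + -11)(6) = -69 cm/s
13–16 s: ½(-11 + 0)(3) = -16.5 cm/s
Δv = -134 cm/s, so v(16) = -1 + (-134) = -135 cm/s.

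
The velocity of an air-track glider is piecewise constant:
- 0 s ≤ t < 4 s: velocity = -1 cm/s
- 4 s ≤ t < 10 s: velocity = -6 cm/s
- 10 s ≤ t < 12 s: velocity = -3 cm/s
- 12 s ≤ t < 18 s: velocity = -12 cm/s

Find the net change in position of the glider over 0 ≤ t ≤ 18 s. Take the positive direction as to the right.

-118 cm

Net displacement equals the area under the velocity-time graph (areas below the axis count negative).
0–4 s: -1 × 4 = -4 cm
4–10 s: -6 × 6 = -36 cm
10–12 s: -3 × 2 = -6 cm
12–18 s: -12 × 6 = -72 cm
Net displacement = -118 cm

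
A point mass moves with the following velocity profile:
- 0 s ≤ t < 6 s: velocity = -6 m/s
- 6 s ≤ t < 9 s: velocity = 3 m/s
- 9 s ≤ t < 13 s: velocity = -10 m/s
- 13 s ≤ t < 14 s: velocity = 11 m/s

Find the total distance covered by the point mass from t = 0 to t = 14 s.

Distance (not displacement) is the total path length: add the absolute areas under v-t.
0–6 s: |-6| × 6 = 36 m
6–9 s: |3| × 3 = 9 m
9–13 s: |-10| × 4 = 40 m
13–14 s: |11| × 1 = 11 m
Total distance = 96 m

96 m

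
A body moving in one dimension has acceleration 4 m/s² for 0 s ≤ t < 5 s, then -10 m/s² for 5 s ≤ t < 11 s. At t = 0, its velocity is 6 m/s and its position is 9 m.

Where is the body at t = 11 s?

On each constant-a segment, Δv = aΔt and Δx = v₀Δt + ½aΔt²; chain segment to segment.
0–5 s: v starts 6 m/s; Δx = 6·5 + ½·4·5² = 80 m; v ends 26 m/s.
5–11 s: v starts 26 m/s; Δx = 26·6 + ½·-10·6² = -24 m; v ends -34 m/s.
x(11) = 9 + Σ Δx = 65 m.

65 m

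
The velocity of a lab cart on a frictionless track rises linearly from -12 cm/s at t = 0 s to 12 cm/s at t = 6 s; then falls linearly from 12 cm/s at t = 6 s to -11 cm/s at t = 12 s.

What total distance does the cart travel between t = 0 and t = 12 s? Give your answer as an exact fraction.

1623/23 cm

Total distance travelled is ∫|v| dt — sum the magnitudes of each area piece.
0–6 s: v = 0 at t = 3 s; triangle areas 18 + 18 = 36 cm
6–12 s: v = 0 at t = 210/23 s; triangle areas 432/23 + 363/23 = 795/23 cm
Total distance = 1623/23 cm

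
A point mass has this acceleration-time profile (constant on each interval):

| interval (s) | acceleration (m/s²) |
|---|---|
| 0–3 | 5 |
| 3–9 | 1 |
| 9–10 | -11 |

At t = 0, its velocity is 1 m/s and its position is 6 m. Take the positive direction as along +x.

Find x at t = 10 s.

162 m

On each constant-a segment, Δv = aΔt and Δx = v₀Δt + ½aΔt²; chain segment to segment.
0–3 s: v starts 1 m/s; Δx = 1·3 + ½·5·3² = 25.5 m; v ends 16 m/s.
3–9 s: v starts 16 m/s; Δx = 16·6 + ½·1·6² = 114 m; v ends 22 m/s.
9–10 s: v starts 22 m/s; Δx = 22·1 + ½·-11·1² = 16.5 m; v ends 11 m/s.
x(10) = 6 + Σ Δx = 162 m.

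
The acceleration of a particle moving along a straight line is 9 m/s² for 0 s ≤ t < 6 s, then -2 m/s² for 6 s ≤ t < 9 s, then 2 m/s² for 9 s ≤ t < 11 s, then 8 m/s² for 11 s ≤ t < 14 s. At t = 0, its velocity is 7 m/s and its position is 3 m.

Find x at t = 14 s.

708 m

On each constant-a segment, Δv = aΔt and Δx = v₀Δt + ½aΔt²; chain segment to segment.
0–6 s: v starts 7 m/s; Δx = 7·6 + ½·9·6² = 204 m; v ends 61 m/s.
6–9 s: v starts 61 m/s; Δx = 61·3 + ½·-2·3² = 174 m; v ends 55 m/s.
9–11 s: v starts 55 m/s; Δx = 55·2 + ½·2·2² = 114 m; v ends 59 m/s.
11–14 s: v starts 59 m/s; Δx = 59·3 + ½·8·3² = 213 m; v ends 83 m/s.
x(14) = 3 + Σ Δx = 708 m.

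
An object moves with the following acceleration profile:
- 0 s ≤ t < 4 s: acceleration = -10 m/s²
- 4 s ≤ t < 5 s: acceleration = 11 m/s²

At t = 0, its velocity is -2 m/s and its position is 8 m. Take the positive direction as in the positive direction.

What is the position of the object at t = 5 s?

-116.5 m

On each constant-a segment, Δv = aΔt and Δx = v₀Δt + ½aΔt²; chain segment to segment.
0–4 s: v starts -2 m/s; Δx = -2·4 + ½·-10·4² = -88 m; v ends -42 m/s.
4–5 s: v starts -42 m/s; Δx = -42·1 + ½·11·1² = -36.5 m; v ends -31 m/s.
x(5) = 8 + Σ Δx = -116.5 m.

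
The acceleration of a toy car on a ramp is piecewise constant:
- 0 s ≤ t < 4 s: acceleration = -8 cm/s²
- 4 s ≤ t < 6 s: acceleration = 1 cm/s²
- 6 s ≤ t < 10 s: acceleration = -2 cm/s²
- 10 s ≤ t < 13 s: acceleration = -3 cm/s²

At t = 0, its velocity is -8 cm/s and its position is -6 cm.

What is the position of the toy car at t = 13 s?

On each constant-a segment, Δv = aΔt and Δx = v₀Δt + ½aΔt²; chain segment to segment.
0–4 s: v starts -8 cm/s; Δx = -8·4 + ½·-8·4² = -96 cm; v ends -40 cm/s.
4–6 s: v starts -40 cm/s; Δx = -40·2 + ½·1·2² = -78 cm; v ends -38 cm/s.
6–10 s: v starts -38 cm/s; Δx = -38·4 + ½·-2·4² = -168 cm; v ends -46 cm/s.
10–13 s: v starts -46 cm/s; Δx = -46·3 + ½·-3·3² = -151.5 cm; v ends -55 cm/s.
x(13) = -6 + Σ Δx = -499.5 cm.

-499.5 cm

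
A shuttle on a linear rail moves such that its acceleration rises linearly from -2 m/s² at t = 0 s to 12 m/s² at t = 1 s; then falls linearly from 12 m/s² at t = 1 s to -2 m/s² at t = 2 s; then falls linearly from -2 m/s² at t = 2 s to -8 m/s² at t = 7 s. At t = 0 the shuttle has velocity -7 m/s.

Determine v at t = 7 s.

-22 m/s

Δv equals the area under the a-t graph; then v = v₀ + Δv.
0–1 s: ½(-2 + 12)(1) = 5 m/s
1–2 s: ½(12 + -2)(1) = 5 m/s
2–7 s: ½(-2 + -8)(5) = -25 m/s
Δv = -15 m/s, so v(7) = -7 + (-15) = -22 m/s.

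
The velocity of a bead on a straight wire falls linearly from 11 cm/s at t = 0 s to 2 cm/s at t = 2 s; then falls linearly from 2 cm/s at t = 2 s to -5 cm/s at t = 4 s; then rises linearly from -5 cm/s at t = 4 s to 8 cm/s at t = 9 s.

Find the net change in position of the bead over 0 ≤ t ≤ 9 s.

17.5 cm

Displacement is the signed area under the v-t curve.
0–2 s: ½(11 + 2)(2) = 13 cm
2–4 s: ½(2 + -5)(2) = -3 cm
4–9 s: ½(-5 + 8)(5) = 7.5 cm
Net displacement = 17.5 cm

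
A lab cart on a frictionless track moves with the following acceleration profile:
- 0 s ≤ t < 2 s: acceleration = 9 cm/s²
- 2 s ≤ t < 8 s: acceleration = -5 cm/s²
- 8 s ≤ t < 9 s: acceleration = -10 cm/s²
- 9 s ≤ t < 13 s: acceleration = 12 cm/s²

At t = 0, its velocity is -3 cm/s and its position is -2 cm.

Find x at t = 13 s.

-14 cm

On each constant-a segment, Δv = aΔt and Δx = v₀Δt + ½aΔt²; chain segment to segment.
0–2 s: v starts -3 cm/s; Δx = -3·2 + ½·9·2² = 12 cm; v ends 15 cm/s.
2–8 s: v starts 15 cm/s; Δx = 15·6 + ½·-5·6² = 0 cm; v ends -15 cm/s.
8–9 s: v starts -15 cm/s; Δx = -15·1 + ½·-10·1² = -20 cm; v ends -25 cm/s.
9–13 s: v starts -25 cm/s; Δx = -25·4 + ½·12·4² = -4 cm; v ends 23 cm/s.
x(13) = -2 + Σ Δx = -14 cm.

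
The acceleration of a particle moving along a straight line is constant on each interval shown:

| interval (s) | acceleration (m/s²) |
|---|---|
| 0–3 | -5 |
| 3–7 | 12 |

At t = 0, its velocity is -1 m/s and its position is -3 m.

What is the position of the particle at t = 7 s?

On each constant-a segment, Δv = aΔt and Δx = v₀Δt + ½aΔt²; chain segment to segment.
0–3 s: v starts -1 m/s; Δx = -1·3 + ½·-5·3² = -25.5 m; v ends -16 m/s.
3–7 s: v starts -16 m/s; Δx = -16·4 + ½·12·4² = 32 m; v ends 32 m/s.
x(7) = -3 + Σ Δx = 3.5 m.

3.5 m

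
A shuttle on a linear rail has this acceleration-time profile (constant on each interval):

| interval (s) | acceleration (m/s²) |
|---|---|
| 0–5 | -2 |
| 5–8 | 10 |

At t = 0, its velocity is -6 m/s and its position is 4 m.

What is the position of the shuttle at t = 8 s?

On each constant-a segment, Δv = aΔt and Δx = v₀Δt + ½aΔt²; chain segment to segment.
0–5 s: v starts -6 m/s; Δx = -6·5 + ½·-2·5² = -55 m; v ends -16 m/s.
5–8 s: v starts -16 m/s; Δx = -16·3 + ½·10·3² = -3 m; v ends 14 m/s.
x(8) = 4 + Σ Δx = -54 m.

-54 m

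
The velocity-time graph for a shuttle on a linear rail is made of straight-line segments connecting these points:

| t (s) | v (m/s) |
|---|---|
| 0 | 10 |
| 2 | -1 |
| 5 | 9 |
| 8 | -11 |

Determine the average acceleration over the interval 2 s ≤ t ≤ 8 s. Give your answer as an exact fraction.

Average acceleration = Δv/Δt = (-11 − -1)/(8 − 2) = -5/3 m/s².

-5/3 m/s²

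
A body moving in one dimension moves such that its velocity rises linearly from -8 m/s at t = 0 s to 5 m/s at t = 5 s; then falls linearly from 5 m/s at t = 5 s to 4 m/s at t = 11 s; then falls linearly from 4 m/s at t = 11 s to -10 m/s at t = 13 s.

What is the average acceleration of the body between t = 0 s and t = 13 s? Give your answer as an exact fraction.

Average acceleration = Δv/Δt = (-10 − -8)/(13 − 0) = -2/13 m/s².

-2/13 m/s²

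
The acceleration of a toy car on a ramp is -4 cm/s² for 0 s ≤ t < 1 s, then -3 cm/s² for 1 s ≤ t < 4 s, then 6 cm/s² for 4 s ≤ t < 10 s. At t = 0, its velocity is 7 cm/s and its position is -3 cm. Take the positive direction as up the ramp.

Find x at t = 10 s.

On each constant-a segment, Δv = aΔt and Δx = v₀Δt + ½aΔt²; chain segment to segment.
0–1 s: v starts 7 cm/s; Δx = 7·1 + ½·-4·1² = 5 cm; v ends 3 cm/s.
1–4 s: v starts 3 cm/s; Δx = 3·3 + ½·-3·3² = -4.5 cm; v ends -6 cm/s.
4–10 s: v starts -6 cm/s; Δx = -6·6 + ½·6·6² = 72 cm; v ends 30 cm/s.
x(10) = -3 + Σ Δx = 69.5 cm.

69.5 cm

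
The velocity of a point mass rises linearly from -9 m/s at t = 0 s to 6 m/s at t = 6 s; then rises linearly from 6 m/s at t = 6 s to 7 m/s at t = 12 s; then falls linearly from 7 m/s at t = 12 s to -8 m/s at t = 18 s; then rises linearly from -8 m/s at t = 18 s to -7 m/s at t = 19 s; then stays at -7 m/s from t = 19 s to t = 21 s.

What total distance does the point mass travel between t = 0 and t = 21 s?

Distance (not displacement) is the total path length: add the absolute areas under v-t.
0–6 s: v = 0 at t = 3.6 s; triangle areas 16.2 + 7.2 = 23.4 m
6–12 s: |½(6 + 7)(6)| = 39 m
12–18 s: v = 0 at t = 14.8 s; triangle areas 9.8 + 12.8 = 22.6 m
18–19 s: |½(-8 + -7)(1)| = 7.5 m
19–21 s: |-7| × 2 = 14 m
Total distance = 106.5 m

106.5 m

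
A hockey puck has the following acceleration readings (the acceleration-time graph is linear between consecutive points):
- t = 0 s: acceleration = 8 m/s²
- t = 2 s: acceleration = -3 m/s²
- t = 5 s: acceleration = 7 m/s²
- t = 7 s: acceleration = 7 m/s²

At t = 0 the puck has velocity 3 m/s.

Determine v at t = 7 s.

Δv equals the area under the a-t graph; then v = v₀ + Δv.
0–2 s: ½(8 + -3)(2) = 5 m/s
2–5 s: ½(-3 + 7)(3) = 6 m/s
5–7 s: 7 × 2 = 14 m/s
Δv = 25 m/s, so v(7) = 3 + (25) = 28 m/s.

28 m/s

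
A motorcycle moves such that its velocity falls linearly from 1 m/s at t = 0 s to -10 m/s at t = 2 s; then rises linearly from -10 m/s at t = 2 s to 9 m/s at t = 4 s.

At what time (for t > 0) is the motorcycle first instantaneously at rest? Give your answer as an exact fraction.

t = 2/11 s

v changes sign on 0–2 s (from 1 to -10); the graph is linear there, so v = 0 at t = 0 + (-1)·(2 − 0)/(-10 − 1) = 2/11 s.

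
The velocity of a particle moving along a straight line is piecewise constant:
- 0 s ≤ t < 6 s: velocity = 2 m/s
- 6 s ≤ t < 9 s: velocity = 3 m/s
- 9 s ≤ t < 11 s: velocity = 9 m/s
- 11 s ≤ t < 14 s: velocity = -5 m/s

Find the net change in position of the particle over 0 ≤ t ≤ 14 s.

24 m

Displacement is the signed area under the v-t curve.
0–6 s: 2 × 6 = 12 m
6–9 s: 3 × 3 = 9 m
9–11 s: 9 × 2 = 18 m
11–14 s: -5 × 3 = -15 m
Net displacement = 24 m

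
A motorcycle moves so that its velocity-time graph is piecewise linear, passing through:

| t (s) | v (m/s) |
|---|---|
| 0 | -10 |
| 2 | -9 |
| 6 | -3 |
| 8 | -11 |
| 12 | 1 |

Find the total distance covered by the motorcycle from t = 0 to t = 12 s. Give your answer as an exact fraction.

232/3 m

Distance (not displacement) is the total path length: add the absolute areas under v-t.
0–2 s: |½(-10 + -9)(2)| = 19 m
2–6 s: |½(-9 + -3)(4)| = 24 m
6–8 s: |½(-3 + -11)(2)| = 14 m
8–12 s: v = 0 at t = 35/3 s; triangle areas 121/6 + 1/6 = 61/3 m
Total distance = 232/3 m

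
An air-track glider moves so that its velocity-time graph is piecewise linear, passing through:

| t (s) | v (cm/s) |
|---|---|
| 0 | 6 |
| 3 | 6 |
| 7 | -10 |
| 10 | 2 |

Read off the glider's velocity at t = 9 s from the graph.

On 7–10 s the graph is linear from -10 to 2 cm/s: v(9) = -10 + (2 − -10)·(9 − 7)/(10 − 7) = -2 cm/s.

-2 cm/s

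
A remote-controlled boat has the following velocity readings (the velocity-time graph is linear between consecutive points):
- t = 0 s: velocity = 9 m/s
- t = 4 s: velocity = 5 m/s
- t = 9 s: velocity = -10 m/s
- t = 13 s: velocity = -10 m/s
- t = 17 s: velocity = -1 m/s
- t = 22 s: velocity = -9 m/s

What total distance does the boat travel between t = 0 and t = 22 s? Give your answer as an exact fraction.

815/6 m

Distance (not displacement) is the total path length: add the absolute areas under v-t.
0–4 s: |½(9 + 5)(4)| = 28 m
4–9 s: v = 0 at t = 17/3 s; triangle areas 25/6 + 50/3 = 125/6 m
9–13 s: |-10| × 4 = 40 m
13–17 s: |½(-10 + -1)(4)| = 22 m
17–22 s: |½(-1 + -9)(5)| = 25 m
Total distance = 815/6 m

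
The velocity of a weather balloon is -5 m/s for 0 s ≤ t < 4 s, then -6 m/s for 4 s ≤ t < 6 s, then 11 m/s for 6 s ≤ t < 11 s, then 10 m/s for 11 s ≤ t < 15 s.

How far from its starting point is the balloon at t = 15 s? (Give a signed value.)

Net displacement equals the area under the velocity-time graph (areas below the axis count negative).
0–4 s: -5 × 4 = -20 m
4–6 s: -6 × 2 = -12 m
6–11 s: 11 × 5 = 55 m
11–15 s: 10 × 4 = 40 m
Net displacement = 63 m

63 m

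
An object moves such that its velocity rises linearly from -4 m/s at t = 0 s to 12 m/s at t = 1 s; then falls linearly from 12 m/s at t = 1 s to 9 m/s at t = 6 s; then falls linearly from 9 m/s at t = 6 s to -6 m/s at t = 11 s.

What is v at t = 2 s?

11.4 m/s

On 1–6 s the graph is linear from 12 to 9 m/s: v(2) = 12 + (9 − 12)·(2 − 1)/(6 − 1) = 11.4 m/s.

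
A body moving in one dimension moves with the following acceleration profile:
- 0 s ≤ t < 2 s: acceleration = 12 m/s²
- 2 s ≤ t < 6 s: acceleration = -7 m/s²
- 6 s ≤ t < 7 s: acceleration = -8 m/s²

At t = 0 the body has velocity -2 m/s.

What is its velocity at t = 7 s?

Δv equals the area under the a-t graph; then v = v₀ + Δv.
0–2 s: 12 × 2 = 24 m/s
2–6 s: -7 × 4 = -28 m/s
6–7 s: -8 × 1 = -8 m/s
Δv = -12 m/s, so v(7) = -2 + (-12) = -14 m/s.

-14 m/s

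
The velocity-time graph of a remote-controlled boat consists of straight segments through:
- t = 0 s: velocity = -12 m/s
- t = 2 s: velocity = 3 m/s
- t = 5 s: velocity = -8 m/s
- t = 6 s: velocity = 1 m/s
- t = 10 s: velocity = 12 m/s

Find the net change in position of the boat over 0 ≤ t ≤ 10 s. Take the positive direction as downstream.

6 m

Displacement is the signed area under the v-t curve.
0–2 s: ½(-12 + 3)(2) = -9 m
2–5 s: ½(3 + -8)(3) = -7.5 m
5–6 s: ½(-8 + 1)(1) = -3.5 m
6–10 s: ½(1 + 12)(4) = 26 m
Net displacement = 6 m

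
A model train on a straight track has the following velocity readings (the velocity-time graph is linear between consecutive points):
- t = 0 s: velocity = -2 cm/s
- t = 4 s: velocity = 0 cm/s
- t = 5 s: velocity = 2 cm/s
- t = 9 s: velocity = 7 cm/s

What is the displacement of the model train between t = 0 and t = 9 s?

15 cm

Net displacement equals the area under the velocity-time graph (areas below the axis count negative).
0–4 s: ½(-2 + 0)(4) = -4 cm
4–5 s: ½(0 + 2)(1) = 1 cm
5–9 s: ½(2 + 7)(4) = 18 cm
Net displacement = 15 cm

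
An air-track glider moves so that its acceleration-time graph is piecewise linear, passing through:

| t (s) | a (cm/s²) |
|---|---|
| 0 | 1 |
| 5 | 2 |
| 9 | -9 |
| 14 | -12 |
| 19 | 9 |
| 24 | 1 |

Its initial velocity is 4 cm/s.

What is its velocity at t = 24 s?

-37.5 cm/s

Δv equals the area under the a-t graph; then v = v₀ + Δv.
0–5 s: ½(1 + 2)(5) = 7.5 cm/s
5–9 s: ½(2 + -9)(4) = -14 cm/s
9–14 s: ½(-9 + -12)(5) = -52.5 cm/s
14–19 s: ½(-12 + 9)(5) = -7.5 cm/s
19–24 s: ½(9 + 1)(5) = 25 cm/s
Δv = -41.5 cm/s, so v(24) = 4 + (-41.5) = -37.5 cm/s.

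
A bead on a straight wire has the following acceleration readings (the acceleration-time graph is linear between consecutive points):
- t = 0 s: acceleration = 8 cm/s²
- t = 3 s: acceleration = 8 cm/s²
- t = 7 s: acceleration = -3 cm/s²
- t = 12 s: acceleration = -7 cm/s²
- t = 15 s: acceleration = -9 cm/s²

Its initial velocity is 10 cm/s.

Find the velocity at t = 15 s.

-5 cm/s

Δv equals the area under the a-t graph; then v = v₀ + Δv.
0–3 s: 8 × 3 = 24 cm/s
3–7 s: ½(8 + -3)(4) = 10 cm/s
7–12 s: ½(-3 + -7)(5) = -25 cm/s
12–15 s: ½(-7 + -9)(3) = -24 cm/s
Δv = -15 cm/s, so v(15) = 10 + (-15) = -5 cm/s.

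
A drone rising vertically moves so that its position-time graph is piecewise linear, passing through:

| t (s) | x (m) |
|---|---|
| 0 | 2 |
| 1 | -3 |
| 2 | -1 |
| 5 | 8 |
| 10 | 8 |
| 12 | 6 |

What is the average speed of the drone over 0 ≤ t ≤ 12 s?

1.5 m/s

Average speed = (total path length)/(elapsed time); on a piecewise-linear x-t graph the path length is Σ|Δx|.
0–1 s: |Δx| = |-3 − 2| = 5 m
1–2 s: |Δx| = |-1 − -3| = 2 m
2–5 s: |Δx| = |8 − -1| = 9 m
5–10 s: |Δx| = |8 − 8| = 0 m
10–12 s: |Δx| = |6 − 8| = 2 m
Total path = 18 m; average speed = 18/12 = 1.5 m/s.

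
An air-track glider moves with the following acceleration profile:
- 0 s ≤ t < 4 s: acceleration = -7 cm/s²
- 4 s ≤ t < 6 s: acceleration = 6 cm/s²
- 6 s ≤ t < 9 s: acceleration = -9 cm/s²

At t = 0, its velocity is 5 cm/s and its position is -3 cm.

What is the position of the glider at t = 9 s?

On each constant-a segment, Δv = aΔt and Δx = v₀Δt + ½aΔt²; chain segment to segment.
0–4 s: v starts 5 cm/s; Δx = 5·4 + ½·-7·4² = -36 cm; v ends -23 cm/s.
4–6 s: v starts -23 cm/s; Δx = -23·2 + ½·6·2² = -34 cm; v ends -11 cm/s.
6–9 s: v starts -11 cm/s; Δx = -11·3 + ½·-9·3² = -73.5 cm; v ends -38 cm/s.
x(9) = -3 + Σ Δx = -146.5 cm.

-146.5 cm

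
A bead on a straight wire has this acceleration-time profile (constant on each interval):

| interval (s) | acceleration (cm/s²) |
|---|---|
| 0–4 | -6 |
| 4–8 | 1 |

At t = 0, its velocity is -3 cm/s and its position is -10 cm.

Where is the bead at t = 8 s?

-170 cm

On each constant-a segment, Δv = aΔt and Δx = v₀Δt + ½aΔt²; chain segment to segment.
0–4 s: v starts -3 cm/s; Δx = -3·4 + ½·-6·4² = -60 cm; v ends -27 cm/s.
4–8 s: v starts -27 cm/s; Δx = -27·4 + ½·1·4² = -100 cm; v ends -23 cm/s.
x(8) = -10 + Σ Δx = -170 cm.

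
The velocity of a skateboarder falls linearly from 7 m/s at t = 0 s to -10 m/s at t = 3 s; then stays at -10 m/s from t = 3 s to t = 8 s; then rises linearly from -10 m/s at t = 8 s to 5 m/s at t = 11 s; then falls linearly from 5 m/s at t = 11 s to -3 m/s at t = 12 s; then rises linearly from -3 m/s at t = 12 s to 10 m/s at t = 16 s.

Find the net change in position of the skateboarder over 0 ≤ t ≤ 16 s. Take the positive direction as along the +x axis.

-47 m

Net displacement equals the area under the velocity-time graph (areas below the axis count negative).
0–3 s: ½(7 + -10)(3) = -4.5 m
3–8 s: -10 × 5 = -50 m
8–11 s: ½(-10 + 5)(3) = -7.5 m
11–12 s: ½(5 + -3)(1) = 1 m
12–16 s: ½(-3 + 10)(4) = 14 m
Net displacement = -47 m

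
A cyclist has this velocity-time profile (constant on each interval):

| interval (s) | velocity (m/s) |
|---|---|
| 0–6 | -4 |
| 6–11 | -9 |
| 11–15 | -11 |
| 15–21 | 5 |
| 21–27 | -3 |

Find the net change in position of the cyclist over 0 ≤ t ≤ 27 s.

-101 m

Displacement is the signed area under the v-t curve.
0–6 s: -4 × 6 = -24 m
6–11 s: -9 × 5 = -45 m
11–15 s: -11 × 4 = -44 m
15–21 s: 5 × 6 = 30 m
21–27 s: -3 × 6 = -18 m
Net displacement = -101 m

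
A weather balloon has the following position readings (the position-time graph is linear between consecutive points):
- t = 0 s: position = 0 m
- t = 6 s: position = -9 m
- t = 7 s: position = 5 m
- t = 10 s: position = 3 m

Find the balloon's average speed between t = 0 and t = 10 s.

Average speed = (total path length)/(elapsed time); on a piecewise-linear x-t graph the path length is Σ|Δx|.
0–6 s: |Δx| = |-9 − 0| = 9 m
6–7 s: |Δx| = |5 − -9| = 14 m
7–10 s: |Δx| = |3 − 5| = 2 m
Total path = 25 m; average speed = 25/10 = 2.5 m/s.

2.5 m/s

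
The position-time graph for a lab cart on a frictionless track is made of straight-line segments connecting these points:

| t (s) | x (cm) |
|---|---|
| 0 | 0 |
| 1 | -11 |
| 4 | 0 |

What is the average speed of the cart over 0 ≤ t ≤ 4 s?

5.5 cm/s

Average speed = (total path length)/(elapsed time); on a piecewise-linear x-t graph the path length is Σ|Δx|.
0–1 s: |Δx| = |-11 − 0| = 11 cm
1–4 s: |Δx| = |0 − -11| = 11 cm
Total path = 22 cm; average speed = 22/4 = 5.5 cm/s.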